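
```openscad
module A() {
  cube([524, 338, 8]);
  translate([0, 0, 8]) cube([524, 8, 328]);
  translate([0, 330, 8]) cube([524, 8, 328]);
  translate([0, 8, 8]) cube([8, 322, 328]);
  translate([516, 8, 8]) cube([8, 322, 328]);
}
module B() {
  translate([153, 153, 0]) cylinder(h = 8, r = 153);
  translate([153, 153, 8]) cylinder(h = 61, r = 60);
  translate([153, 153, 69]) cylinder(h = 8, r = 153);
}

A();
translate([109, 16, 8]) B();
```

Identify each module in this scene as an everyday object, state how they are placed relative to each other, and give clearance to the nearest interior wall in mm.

A is an open box. B is a spool. The spool sits inside the open box, centred. The clearance to the nearest interior wall is 8 mm.

Clearances: x = 101, y = 8; minimum 8 mm.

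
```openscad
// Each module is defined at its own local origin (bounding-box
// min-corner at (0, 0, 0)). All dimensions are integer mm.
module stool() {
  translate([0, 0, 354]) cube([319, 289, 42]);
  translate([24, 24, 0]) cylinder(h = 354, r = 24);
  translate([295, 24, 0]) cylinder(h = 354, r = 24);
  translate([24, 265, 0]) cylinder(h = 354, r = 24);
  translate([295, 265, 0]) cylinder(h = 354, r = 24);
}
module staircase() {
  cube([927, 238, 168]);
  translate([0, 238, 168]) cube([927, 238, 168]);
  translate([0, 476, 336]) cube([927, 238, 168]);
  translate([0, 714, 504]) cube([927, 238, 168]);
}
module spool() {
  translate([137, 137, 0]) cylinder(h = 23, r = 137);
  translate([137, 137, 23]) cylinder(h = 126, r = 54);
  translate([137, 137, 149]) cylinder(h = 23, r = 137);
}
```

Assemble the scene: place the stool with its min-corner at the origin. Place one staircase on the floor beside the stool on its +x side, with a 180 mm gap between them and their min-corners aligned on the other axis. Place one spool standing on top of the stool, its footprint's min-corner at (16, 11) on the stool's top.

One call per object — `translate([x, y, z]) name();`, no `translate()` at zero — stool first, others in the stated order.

stool();
translate([499, 0, 0]) staircase();
translate([16, 11, 396]) spool();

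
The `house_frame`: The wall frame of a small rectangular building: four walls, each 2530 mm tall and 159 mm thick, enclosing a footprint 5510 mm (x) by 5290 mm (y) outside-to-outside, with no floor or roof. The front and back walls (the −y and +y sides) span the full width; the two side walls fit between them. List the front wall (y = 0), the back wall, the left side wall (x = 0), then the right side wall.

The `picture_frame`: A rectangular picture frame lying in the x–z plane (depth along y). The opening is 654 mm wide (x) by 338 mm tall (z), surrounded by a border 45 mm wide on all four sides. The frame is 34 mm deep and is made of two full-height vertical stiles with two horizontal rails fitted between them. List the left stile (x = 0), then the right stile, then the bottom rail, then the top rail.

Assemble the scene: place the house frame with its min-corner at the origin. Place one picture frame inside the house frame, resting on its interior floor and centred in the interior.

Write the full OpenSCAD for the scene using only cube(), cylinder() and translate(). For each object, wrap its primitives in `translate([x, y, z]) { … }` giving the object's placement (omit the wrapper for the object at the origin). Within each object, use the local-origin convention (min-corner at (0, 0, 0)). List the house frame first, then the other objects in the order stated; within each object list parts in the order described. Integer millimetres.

cube([5510, 159, 2530]);
translate([0, 5131, 0]) cube([5510, 159, 2530]);
translate([0, 159, 0]) cube([159, 4972, 2530]);
translate([5351, 159, 0]) cube([159, 4972, 2530]);
translate([2383, 2628, 0]) {
  cube([45, 34, 428]);
  translate([699, 0, 0]) cube([45, 34, 428]);
  translate([45, 0, 0]) cube([654, 34, 45]);
  translate([45, 0, 383]) cube([654, 34, 45]);
}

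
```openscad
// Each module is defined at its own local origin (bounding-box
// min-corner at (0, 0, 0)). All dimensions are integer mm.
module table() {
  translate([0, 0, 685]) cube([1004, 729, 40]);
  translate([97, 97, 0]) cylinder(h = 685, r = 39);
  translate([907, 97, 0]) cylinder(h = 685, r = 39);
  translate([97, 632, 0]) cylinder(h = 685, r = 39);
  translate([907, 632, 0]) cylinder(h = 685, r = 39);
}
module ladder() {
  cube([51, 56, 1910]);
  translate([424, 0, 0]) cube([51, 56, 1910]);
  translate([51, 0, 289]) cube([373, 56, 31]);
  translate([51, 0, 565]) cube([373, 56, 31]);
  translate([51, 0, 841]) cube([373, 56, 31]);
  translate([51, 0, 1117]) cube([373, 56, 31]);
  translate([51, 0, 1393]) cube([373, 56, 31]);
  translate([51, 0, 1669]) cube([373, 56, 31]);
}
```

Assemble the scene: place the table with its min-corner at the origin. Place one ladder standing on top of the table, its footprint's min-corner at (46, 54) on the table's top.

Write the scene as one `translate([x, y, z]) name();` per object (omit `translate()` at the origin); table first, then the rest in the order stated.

table();
translate([46, 54, 725]) ladder();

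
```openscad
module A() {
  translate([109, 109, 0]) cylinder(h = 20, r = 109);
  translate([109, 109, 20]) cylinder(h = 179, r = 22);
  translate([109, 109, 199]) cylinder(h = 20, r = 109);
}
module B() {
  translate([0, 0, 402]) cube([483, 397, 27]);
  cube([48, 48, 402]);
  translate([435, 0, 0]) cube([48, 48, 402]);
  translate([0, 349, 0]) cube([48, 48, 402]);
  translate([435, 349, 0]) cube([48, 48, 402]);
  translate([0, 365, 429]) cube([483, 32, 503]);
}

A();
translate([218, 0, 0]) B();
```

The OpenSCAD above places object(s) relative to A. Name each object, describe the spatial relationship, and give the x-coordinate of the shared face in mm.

A is a spool. B is a chair. The chair is against the spool's +x side, with their −y faces flush. The x-coordinate of the shared face is 218 mm.

The spool's +x face and the chair's −x face are both at x = 218 mm.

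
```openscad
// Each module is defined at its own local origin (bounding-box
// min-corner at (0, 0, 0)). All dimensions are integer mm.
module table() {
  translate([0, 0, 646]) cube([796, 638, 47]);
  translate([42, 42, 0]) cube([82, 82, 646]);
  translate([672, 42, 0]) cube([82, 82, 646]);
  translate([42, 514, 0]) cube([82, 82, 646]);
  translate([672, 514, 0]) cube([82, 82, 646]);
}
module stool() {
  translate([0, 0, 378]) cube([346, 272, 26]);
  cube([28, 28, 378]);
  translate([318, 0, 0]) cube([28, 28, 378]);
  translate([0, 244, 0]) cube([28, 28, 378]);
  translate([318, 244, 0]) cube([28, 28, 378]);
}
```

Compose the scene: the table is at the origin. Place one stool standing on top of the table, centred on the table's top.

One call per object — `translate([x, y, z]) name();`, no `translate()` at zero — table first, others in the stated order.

table();
translate([225, 183, 693]) stool();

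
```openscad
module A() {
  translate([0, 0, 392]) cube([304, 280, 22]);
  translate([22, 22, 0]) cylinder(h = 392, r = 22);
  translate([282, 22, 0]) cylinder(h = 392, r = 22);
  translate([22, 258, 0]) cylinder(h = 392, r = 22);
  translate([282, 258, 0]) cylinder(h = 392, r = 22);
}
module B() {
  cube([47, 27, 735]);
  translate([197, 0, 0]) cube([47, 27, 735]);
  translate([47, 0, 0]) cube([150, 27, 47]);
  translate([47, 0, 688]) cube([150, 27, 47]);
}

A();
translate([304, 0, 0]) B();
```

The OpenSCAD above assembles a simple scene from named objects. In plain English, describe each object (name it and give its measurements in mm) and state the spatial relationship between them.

A is a four-legged stool. The seat is 304×280 mm, 22 mm thick, top at z = 414 mm. It stands on four round legs, each 44 mm in diameter, from z = 0 to the seat underside, each leg's axis is inset half a diameter from the nearest pair of seat edges (so the leg's bounding box is flush with the corner).

B is a picture frame with a 150×641 mm rectangular opening (x by z) and a uniform 47 mm border on every side. Frame depth is 27 mm along y. It is built from two vertical stiles running the full outside height and two horizontal rails spanning the gap between the stiles.

The picture frame is against the stool's +x side, with their −y faces flush.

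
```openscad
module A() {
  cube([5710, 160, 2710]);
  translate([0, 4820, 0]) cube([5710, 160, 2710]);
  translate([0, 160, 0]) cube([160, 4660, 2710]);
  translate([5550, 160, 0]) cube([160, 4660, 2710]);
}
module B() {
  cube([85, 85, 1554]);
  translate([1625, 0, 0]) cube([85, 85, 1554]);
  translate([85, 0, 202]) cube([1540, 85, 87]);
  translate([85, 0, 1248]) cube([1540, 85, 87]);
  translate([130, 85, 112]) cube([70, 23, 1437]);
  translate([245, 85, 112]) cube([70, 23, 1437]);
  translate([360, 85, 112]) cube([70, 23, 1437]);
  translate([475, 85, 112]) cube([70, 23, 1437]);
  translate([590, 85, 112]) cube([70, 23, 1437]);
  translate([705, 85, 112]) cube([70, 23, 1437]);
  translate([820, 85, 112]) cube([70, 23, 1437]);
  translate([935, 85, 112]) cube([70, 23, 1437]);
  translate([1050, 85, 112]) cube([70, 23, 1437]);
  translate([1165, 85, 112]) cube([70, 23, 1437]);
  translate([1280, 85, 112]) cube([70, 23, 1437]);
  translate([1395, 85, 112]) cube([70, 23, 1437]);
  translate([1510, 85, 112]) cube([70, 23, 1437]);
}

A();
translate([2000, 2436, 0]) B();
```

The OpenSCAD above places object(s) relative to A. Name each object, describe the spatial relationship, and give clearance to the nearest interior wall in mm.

A is a house frame. B is a fence section. The fence section sits inside the house frame, centred. The clearance to the nearest interior wall is 1840 mm.

Clearances: x = 1840, y = 2276; minimum 1840 mm.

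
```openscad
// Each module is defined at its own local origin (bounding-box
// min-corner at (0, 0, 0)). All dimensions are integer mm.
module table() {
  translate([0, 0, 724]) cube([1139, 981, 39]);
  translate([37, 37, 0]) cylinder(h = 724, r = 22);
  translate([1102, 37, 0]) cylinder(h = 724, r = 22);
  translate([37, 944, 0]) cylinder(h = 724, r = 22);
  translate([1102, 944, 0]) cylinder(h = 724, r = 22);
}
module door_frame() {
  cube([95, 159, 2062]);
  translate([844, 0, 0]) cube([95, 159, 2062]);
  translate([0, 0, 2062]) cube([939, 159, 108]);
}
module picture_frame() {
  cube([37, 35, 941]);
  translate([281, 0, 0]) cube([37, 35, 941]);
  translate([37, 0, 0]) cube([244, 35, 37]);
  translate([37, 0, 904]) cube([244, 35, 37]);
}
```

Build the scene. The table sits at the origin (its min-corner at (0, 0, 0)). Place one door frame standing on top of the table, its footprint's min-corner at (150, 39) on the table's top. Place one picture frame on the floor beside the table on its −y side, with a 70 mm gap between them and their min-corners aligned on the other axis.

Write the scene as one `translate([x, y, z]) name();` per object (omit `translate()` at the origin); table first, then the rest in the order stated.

table();
translate([150, 39, 763]) door_frame();
translate([0, -105, 0]) picture_frame();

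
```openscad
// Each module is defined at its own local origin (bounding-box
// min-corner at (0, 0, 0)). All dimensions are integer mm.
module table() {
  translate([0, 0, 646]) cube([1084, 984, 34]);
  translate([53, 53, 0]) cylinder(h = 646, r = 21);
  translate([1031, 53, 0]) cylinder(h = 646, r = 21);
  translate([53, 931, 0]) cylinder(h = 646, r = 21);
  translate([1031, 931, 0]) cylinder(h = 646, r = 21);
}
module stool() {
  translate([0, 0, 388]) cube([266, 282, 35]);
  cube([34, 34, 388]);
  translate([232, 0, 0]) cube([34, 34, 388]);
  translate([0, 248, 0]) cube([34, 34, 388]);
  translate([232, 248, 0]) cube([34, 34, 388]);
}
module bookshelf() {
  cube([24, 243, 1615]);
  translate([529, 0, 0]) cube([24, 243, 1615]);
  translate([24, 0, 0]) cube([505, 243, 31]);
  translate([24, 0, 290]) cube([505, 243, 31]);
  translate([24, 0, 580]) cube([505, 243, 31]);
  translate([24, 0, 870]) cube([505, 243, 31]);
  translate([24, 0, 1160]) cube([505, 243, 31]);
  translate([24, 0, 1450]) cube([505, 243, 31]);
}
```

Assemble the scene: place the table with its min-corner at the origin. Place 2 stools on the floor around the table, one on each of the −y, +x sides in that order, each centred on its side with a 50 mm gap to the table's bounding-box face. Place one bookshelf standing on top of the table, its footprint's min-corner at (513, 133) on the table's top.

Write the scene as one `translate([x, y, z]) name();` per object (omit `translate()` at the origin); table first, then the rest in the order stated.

table();
translate([409, -332, 0]) stool();
translate([1134, 351, 0]) stool();
translate([513, 133, 680]) bookshelf();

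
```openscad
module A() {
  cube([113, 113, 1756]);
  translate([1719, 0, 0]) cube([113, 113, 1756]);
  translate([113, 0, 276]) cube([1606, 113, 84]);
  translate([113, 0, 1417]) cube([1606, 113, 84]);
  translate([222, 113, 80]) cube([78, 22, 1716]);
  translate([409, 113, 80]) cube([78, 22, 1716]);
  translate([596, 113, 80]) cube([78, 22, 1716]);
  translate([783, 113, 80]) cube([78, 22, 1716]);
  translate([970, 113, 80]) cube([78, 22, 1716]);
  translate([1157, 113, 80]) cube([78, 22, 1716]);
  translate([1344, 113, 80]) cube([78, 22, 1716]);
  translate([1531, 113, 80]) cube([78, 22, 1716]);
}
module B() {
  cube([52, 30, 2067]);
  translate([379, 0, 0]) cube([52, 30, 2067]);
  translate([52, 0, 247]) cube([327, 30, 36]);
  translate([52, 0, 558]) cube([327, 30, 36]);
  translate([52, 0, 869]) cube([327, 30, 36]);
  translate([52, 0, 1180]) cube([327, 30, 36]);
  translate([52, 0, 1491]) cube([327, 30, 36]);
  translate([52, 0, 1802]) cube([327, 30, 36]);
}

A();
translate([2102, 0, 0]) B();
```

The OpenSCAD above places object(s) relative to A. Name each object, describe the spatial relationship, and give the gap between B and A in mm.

A is a fence section. B is a ladder. The ladder is on the floor beside the fence section on its +x side. The gap between the ladder and the fence section is 270 mm.

The ladder's nearest face is 270 mm from the fence section's +x face.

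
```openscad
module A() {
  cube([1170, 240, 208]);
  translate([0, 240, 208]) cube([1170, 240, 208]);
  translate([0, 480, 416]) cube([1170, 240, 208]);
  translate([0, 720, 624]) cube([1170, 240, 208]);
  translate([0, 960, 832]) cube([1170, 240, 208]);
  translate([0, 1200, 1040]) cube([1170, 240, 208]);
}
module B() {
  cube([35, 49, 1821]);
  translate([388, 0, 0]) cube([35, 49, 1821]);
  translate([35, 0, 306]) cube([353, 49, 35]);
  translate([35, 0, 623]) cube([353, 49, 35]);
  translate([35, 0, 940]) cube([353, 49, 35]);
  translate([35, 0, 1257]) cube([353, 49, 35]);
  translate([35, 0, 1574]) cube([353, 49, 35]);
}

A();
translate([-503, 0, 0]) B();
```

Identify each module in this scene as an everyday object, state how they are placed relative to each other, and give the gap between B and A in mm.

A is a staircase. B is a ladder. The ladder is on the floor beside the staircase on its −x side. The gap between the ladder and the staircase is 80 mm.

The ladder's nearest face is 80 mm from the staircase's −x face.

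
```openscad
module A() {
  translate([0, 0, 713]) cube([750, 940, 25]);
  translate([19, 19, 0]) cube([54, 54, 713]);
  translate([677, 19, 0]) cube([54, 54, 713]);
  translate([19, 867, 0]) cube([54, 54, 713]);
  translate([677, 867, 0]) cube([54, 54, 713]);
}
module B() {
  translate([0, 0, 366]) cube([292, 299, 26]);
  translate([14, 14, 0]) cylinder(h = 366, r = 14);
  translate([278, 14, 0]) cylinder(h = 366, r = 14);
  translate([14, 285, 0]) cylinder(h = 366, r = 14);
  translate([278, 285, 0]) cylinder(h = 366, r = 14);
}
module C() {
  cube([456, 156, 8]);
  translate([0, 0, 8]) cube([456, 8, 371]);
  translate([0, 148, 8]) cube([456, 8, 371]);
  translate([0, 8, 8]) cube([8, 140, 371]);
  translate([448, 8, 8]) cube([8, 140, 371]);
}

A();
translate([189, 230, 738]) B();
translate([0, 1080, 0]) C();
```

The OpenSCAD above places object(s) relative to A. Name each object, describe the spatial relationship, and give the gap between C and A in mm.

A is a table. B is a stool. C is an open box. The stool is on top of the table. The open box is on the floor beside the table on its +y side. The gap between the open box and the table is 140 mm.

The open box's nearest face is 140 mm from the table's +y face.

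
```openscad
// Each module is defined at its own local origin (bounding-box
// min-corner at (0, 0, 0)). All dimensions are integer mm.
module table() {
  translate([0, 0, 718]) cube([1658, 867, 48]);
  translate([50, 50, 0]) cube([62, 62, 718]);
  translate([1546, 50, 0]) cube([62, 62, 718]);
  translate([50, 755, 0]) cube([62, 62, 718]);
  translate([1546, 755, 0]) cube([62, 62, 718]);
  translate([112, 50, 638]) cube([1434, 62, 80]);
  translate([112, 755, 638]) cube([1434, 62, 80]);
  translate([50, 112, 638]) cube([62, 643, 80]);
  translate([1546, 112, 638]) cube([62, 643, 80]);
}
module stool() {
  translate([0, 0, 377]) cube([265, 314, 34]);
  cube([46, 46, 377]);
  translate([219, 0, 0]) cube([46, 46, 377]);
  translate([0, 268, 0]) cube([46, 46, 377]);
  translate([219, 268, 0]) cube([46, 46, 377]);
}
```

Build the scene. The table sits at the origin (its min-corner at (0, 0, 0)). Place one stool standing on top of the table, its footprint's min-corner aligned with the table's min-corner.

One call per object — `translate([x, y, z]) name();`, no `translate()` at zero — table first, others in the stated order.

table();
translate([0, 0, 766]) stool();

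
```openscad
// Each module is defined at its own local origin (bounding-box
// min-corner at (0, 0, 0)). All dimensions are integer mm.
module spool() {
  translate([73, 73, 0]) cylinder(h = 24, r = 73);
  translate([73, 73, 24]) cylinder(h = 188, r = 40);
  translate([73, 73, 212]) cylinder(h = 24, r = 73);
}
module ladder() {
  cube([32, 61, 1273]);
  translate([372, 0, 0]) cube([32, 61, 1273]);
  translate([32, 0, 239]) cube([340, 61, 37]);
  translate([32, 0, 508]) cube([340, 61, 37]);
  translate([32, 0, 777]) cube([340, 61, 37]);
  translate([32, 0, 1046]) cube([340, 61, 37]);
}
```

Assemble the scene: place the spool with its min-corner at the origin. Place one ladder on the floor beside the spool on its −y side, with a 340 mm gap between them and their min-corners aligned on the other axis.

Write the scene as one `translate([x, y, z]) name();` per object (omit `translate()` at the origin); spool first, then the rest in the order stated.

spool();
translate([0, -401, 0]) ladder();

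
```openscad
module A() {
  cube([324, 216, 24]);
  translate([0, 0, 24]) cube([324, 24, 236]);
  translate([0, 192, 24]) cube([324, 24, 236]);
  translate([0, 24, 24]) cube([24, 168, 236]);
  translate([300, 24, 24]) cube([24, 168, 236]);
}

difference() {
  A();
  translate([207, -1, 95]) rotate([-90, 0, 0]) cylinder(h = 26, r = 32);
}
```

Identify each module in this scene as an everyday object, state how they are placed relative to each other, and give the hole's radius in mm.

The subtracted cylinder has r = 32 mm.

A is an open box. The open box has a circular hole through its front wall. The hole's radius is 32 mm.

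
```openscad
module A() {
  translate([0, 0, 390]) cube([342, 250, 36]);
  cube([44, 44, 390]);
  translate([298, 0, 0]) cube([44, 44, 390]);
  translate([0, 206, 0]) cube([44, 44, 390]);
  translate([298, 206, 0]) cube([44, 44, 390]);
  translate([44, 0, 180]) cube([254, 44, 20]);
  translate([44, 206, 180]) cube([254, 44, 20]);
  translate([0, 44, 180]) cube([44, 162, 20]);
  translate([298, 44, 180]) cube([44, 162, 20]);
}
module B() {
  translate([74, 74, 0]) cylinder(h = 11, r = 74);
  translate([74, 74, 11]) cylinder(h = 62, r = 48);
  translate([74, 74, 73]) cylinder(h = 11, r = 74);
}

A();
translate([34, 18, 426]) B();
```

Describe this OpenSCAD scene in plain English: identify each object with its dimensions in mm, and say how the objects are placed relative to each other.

A is a simple wooden stool: a rectangular seat 342 mm (x) by 250 mm (y), 36 mm thick, top face at z = 426 mm, on four square legs, each 44×44 mm in cross-section. The legs rest on z = 0, each flush with a corner of the seat. Four stretchers, 44 mm wide and 20 mm tall, connect adjacent legs with their undersides at z = 180 mm, each running between the inner faces of the legs it joins and aligned with the legs' outer faces on the other axis.

B is a spool: two coaxial disc flanges of radius 74 mm and thickness 11 mm, joined by a core cylinder of radius 48 mm and height 62 mm. The lower flange rests on z = 0 and the three cylinders share a vertical axis.

The spool is on top of the stool.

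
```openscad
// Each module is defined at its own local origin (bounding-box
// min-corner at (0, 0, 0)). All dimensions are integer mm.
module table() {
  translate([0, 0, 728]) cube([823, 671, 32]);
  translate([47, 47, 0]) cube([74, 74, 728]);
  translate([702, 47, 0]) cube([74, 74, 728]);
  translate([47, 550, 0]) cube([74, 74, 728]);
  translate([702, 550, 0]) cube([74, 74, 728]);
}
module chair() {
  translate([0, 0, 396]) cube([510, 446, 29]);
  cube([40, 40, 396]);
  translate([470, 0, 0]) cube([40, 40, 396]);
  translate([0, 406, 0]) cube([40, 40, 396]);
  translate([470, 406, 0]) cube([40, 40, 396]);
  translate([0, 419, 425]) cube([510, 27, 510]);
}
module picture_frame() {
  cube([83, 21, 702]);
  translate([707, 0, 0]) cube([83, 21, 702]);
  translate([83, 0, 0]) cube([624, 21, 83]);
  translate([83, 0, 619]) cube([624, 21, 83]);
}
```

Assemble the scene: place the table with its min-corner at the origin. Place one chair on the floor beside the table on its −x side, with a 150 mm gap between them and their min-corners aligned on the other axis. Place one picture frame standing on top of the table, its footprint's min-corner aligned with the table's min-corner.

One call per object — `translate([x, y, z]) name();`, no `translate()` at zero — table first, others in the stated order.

table();
translate([-660, 0, 0]) chair();
translate([0, 0, 760]) picture_frame();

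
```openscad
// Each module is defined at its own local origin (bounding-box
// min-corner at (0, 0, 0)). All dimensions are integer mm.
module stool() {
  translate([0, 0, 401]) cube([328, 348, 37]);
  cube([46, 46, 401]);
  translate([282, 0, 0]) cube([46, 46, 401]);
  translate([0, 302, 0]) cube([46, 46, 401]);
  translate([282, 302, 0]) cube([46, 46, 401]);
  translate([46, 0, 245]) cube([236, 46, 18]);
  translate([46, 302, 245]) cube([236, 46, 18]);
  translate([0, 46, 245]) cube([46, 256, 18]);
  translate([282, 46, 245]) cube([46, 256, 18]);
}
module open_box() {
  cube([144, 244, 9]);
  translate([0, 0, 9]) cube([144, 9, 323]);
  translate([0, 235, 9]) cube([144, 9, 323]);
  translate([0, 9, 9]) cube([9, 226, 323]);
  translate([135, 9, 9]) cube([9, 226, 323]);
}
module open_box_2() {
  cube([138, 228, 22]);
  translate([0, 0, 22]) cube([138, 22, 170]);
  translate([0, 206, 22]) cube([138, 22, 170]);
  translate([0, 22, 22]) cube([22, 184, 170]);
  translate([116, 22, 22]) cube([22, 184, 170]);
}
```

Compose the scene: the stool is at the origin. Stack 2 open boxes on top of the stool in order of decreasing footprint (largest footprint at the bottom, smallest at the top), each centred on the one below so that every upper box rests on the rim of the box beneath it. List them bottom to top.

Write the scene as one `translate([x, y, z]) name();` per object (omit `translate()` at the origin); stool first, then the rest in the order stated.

stool();
translate([92, 52, 438]) open_box();
translate([95, 60, 770]) open_box_2();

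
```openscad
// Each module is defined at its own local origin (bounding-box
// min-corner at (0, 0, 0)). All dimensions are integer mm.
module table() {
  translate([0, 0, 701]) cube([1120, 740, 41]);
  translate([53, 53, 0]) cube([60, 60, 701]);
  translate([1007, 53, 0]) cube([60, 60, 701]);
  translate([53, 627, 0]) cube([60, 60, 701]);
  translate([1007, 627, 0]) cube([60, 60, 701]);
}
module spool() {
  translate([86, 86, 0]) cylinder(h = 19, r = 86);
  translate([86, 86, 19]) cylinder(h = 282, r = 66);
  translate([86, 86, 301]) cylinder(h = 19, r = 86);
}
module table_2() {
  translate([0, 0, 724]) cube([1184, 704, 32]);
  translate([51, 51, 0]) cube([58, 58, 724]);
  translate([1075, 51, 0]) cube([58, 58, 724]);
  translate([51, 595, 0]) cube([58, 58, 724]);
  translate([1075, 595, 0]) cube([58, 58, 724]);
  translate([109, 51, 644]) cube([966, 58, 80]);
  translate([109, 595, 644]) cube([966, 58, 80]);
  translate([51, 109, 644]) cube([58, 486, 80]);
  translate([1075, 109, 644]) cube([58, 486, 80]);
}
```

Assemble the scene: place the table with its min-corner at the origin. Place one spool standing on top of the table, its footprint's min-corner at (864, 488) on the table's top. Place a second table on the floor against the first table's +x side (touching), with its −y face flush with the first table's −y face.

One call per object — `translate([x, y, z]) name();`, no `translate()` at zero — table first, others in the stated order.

table();
translate([864, 488, 742]) spool();
translate([1120, 0, 0]) table_2();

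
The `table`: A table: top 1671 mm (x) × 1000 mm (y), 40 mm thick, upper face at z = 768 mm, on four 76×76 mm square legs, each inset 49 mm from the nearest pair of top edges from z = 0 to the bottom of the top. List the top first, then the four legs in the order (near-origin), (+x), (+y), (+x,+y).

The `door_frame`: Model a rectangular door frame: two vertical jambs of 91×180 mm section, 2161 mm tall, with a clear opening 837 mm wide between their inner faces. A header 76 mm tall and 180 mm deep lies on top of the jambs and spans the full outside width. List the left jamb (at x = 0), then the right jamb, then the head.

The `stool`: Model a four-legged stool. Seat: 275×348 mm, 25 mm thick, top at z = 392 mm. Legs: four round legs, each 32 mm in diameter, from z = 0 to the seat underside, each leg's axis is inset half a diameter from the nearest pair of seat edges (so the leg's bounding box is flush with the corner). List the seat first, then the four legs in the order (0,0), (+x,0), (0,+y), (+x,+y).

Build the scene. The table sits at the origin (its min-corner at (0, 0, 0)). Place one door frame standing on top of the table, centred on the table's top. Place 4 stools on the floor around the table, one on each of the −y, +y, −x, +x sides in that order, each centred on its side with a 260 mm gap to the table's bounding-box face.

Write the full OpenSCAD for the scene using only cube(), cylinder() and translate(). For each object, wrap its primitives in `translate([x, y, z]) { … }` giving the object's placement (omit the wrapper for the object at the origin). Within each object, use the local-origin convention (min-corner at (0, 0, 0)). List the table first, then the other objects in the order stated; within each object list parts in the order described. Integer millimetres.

translate([0, 0, 728]) cube([1671, 1000, 40]);
translate([49, 49, 0]) cube([76, 76, 728]);
translate([1546, 49, 0]) cube([76, 76, 728]);
translate([49, 875, 0]) cube([76, 76, 728]);
translate([1546, 875, 0]) cube([76, 76, 728]);
translate([326, 410, 768]) {
  cube([91, 180, 2161]);
  translate([928, 0, 0]) cube([91, 180, 2161]);
  translate([0, 0, 2161]) cube([1019, 180, 76]);
}
translate([698, -608, 0]) {
  translate([0, 0, 367]) cube([275, 348, 25]);
  translate([16, 16, 0]) cylinder(h = 367, r = 16);
  translate([259, 16, 0]) cylinder(h = 367, r = 16);
  translate([16, 332, 0]) cylinder(h = 367, r = 16);
  translate([259, 332, 0]) cylinder(h = 367, r = 16);
}
translate([698, 1260, 0]) {
  translate([0, 0, 367]) cube([275, 348, 25]);
  translate([16, 16, 0]) cylinder(h = 367, r = 16);
  translate([259, 16, 0]) cylinder(h = 367, r = 16);
  translate([16, 332, 0]) cylinder(h = 367, r = 16);
  translate([259, 332, 0]) cylinder(h = 367, r = 16);
}
translate([-535, 326, 0]) {
  translate([0, 0, 367]) cube([275, 348, 25]);
  translate([16, 16, 0]) cylinder(h = 367, r = 16);
  translate([259, 16, 0]) cylinder(h = 367, r = 16);
  translate([16, 332, 0]) cylinder(h = 367, r = 16);
  translate([259, 332, 0]) cylinder(h = 367, r = 16);
}
translate([1931, 326, 0]) {
  translate([0, 0, 367]) cube([275, 348, 25]);
  translate([16, 16, 0]) cylinder(h = 367, r = 16);
  translate([259, 16, 0]) cylinder(h = 367, r = 16);
  translate([16, 332, 0]) cylinder(h = 367, r = 16);
  translate([259, 332, 0]) cylinder(h = 367, r = 16);
}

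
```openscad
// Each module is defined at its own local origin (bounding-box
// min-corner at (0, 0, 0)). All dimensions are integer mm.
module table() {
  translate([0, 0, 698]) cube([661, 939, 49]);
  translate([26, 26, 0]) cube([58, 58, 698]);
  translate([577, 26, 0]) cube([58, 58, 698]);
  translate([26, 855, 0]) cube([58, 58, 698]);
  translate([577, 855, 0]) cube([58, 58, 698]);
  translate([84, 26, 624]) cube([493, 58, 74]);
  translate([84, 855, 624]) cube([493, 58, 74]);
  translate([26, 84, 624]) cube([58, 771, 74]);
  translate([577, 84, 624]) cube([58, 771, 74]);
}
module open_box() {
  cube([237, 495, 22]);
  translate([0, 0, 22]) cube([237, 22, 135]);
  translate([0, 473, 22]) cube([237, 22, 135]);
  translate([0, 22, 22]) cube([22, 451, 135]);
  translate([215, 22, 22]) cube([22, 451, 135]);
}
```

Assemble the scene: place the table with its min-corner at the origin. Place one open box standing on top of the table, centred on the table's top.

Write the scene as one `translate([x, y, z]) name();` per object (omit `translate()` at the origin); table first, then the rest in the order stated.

table();
translate([212, 222, 747]) open_box();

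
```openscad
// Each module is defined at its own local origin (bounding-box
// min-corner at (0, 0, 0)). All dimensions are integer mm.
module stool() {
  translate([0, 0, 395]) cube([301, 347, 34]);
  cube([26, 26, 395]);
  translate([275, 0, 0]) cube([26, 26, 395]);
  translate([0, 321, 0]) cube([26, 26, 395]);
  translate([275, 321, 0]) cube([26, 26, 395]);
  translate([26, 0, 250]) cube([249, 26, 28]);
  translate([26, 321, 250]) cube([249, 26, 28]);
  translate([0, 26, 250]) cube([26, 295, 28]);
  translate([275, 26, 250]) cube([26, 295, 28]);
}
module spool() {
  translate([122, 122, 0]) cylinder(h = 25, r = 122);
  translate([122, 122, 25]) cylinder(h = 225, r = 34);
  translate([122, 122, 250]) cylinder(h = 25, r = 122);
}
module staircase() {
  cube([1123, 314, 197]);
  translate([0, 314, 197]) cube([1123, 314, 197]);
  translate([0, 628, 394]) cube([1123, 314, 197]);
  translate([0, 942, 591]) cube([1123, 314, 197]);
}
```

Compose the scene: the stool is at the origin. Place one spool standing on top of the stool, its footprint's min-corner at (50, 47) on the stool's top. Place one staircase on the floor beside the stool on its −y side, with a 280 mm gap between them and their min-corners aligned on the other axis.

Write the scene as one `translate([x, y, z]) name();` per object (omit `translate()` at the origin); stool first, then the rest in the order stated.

stool();
translate([50, 47, 429]) spool();
translate([0, -1536, 0]) staircase();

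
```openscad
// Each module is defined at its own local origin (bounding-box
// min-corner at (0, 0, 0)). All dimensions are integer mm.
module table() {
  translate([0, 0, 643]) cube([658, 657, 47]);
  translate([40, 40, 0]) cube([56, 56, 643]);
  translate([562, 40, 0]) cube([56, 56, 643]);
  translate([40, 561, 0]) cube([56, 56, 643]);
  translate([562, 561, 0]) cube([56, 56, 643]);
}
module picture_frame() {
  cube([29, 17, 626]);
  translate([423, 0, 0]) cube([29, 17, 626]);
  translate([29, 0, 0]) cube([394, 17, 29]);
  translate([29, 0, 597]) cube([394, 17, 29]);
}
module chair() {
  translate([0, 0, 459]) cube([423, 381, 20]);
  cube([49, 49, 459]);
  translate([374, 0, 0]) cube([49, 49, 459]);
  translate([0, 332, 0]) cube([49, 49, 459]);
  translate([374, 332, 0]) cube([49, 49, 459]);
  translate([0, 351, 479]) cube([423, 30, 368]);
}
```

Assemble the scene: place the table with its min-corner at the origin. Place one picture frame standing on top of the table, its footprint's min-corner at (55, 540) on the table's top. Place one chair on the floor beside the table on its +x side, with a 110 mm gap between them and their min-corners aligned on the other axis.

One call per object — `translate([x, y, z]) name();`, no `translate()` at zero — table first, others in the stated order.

table();
translate([55, 540, 690]) picture_frame();
translate([768, 0, 0]) chair();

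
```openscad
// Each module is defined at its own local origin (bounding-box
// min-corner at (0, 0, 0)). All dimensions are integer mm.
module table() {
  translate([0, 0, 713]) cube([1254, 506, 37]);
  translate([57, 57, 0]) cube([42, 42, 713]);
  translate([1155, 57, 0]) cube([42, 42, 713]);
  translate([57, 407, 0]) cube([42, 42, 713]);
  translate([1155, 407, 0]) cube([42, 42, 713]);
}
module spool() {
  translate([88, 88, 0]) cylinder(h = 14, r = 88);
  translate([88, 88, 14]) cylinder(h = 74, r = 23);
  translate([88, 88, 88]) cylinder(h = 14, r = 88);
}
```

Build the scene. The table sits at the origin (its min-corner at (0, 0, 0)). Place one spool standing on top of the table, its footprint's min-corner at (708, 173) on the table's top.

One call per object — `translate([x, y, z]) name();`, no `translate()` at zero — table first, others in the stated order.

table();
translate([708, 173, 750]) spool();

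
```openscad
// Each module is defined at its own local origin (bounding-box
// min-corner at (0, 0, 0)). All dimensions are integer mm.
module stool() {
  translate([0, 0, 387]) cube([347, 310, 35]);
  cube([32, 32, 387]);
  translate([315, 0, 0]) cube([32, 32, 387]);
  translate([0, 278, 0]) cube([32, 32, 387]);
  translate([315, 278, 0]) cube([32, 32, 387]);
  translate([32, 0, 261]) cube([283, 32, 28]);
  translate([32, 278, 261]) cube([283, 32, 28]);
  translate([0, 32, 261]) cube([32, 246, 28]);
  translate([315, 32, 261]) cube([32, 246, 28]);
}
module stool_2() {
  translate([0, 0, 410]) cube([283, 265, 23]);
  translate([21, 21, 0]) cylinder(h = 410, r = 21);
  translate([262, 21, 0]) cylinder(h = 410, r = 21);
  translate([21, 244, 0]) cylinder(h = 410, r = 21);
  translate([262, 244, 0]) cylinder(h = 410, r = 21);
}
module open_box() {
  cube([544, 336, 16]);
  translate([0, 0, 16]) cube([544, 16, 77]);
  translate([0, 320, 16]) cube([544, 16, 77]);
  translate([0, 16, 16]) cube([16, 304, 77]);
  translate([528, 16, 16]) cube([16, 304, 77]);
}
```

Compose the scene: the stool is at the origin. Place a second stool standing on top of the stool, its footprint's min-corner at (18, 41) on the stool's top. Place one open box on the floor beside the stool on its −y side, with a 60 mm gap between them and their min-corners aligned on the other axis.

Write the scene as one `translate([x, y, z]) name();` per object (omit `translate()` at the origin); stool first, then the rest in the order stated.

stool();
translate([18, 41, 422]) stool_2();
translate([0, -396, 0]) open_box();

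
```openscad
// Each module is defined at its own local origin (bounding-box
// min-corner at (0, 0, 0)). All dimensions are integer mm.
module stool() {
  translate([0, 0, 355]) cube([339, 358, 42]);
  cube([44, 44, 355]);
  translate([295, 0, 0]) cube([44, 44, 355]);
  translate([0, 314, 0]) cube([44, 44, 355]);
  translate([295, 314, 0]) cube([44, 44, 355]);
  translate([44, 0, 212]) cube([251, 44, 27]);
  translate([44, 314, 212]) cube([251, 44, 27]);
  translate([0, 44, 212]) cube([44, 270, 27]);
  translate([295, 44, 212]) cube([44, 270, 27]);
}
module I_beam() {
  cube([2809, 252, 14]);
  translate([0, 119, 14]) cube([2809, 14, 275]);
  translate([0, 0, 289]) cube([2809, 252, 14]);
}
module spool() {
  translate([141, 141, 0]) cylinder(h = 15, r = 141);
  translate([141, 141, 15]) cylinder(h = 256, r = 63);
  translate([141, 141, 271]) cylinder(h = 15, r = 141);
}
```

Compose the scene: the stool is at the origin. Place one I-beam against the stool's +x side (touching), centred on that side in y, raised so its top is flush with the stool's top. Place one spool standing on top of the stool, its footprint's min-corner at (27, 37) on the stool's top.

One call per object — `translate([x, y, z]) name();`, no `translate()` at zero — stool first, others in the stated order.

stool();
translate([339, 53, 94]) I_beam();
translate([27, 37, 397]) spool();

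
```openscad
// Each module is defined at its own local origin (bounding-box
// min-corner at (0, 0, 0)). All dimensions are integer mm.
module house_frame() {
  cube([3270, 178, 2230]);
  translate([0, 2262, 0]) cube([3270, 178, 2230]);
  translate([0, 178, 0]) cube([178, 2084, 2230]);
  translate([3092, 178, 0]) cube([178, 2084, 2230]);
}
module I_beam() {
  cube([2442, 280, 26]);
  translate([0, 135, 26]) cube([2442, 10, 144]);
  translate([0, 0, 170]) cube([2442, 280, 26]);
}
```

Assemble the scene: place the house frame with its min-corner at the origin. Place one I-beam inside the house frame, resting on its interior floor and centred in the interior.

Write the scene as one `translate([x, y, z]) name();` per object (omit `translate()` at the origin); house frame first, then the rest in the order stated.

house_frame();
translate([414, 1080, 0]) I_beam();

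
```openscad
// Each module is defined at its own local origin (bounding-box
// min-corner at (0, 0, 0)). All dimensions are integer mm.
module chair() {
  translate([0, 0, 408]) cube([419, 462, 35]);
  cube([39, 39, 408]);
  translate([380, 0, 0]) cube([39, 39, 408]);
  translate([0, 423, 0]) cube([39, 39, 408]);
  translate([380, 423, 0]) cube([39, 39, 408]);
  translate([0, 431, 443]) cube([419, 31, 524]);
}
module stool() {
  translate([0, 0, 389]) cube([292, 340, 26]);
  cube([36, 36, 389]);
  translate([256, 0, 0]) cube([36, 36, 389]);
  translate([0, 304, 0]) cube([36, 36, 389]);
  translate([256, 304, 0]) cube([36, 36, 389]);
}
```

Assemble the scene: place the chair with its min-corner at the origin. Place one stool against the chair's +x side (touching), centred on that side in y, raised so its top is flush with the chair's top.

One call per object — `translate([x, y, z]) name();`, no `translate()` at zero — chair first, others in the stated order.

chair();
translate([419, 61, 552]) stool();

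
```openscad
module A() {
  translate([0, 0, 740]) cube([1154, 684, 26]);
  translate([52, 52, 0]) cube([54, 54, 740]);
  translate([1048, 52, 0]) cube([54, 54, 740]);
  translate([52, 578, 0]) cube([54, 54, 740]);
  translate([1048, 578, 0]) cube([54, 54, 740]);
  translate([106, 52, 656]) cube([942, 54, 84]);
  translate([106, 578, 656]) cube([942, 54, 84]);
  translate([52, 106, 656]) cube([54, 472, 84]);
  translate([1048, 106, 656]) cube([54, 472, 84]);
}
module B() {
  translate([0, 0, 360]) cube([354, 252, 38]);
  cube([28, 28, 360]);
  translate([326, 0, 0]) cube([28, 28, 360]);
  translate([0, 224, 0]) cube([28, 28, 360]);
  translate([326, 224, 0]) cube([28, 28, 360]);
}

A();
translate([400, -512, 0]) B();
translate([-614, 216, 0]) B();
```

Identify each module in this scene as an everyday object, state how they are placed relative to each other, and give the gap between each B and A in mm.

Each stool's nearest face is 260 mm from the table's bounding box.

A is a table. B is a stool. Two stools sit around the table at the −y, −x sides. The gap between each stool and the table is 260 mm.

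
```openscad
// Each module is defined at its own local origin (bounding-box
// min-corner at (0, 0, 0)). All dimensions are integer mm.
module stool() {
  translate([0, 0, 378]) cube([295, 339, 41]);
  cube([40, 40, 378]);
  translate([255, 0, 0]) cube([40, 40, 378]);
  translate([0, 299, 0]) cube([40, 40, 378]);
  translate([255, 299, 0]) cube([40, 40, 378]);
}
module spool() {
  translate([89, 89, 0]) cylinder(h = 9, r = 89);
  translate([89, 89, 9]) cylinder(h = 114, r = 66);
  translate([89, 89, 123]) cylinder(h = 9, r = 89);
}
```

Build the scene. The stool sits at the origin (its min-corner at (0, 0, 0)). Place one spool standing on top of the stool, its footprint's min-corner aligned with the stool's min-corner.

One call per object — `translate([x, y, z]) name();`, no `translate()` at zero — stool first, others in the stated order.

stool();
translate([0, 0, 419]) spool();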